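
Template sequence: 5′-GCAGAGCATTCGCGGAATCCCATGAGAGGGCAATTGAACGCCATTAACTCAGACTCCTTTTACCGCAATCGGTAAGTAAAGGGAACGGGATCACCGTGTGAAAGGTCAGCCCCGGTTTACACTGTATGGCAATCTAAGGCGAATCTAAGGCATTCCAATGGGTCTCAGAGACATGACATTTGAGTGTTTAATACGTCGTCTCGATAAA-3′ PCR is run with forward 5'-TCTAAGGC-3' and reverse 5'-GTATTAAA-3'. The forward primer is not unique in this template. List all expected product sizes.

The forward primer TCTAAGGC matches the top strand at positions 133–140, 144–151.
The reverse primer's reverse complement is TTTAATAC, matching at positions 187–194.
Each forward site pairs with the reverse site to give a product ending at position 194: sizes 62, 51 bp.

62 bp, 51 bp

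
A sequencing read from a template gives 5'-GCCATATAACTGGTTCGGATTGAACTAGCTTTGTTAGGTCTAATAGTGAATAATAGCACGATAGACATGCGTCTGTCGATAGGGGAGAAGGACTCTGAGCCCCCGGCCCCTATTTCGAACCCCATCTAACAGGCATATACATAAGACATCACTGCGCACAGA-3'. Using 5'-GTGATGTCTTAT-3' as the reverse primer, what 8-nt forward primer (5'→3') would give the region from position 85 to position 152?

5'-GAGAAGGA-3'

The reverse primer's reverse complement ATAAGACATCAC matches the template at positions 141–152; the product starts at position 85.
The forward primer is identical to the top strand over positions 85–92: GAGAAGGA.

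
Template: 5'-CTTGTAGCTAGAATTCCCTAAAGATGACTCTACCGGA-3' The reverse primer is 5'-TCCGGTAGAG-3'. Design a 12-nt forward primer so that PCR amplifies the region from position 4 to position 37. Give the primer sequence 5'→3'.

5'-GTAGCTAGAATT-3'

The reverse primer's reverse complement CTCTACCGGA matches the template at positions 28–37; the product starts at position 4.
The forward primer is identical to the top strand over positions 4–15: GTAGCTAGAATT.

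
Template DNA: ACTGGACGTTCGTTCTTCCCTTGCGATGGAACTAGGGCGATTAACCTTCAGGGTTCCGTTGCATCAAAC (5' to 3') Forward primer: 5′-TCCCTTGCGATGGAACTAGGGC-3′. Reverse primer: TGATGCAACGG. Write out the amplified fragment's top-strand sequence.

The forward primer matches the template at positions 17–38.
Taking the reverse complement of TGATGCAACGG gives CCGTTGCATCA, found at positions 56–66 on the template; the primer anneals here to the top strand with its 3' end pointing upstream.
The product is the template from position 17 through 66 (50 bp).

5'-TCCCTTGCGATGGAACTAGGGCGATTAACCTTCAGGGTTCCGTTGCATCA-3'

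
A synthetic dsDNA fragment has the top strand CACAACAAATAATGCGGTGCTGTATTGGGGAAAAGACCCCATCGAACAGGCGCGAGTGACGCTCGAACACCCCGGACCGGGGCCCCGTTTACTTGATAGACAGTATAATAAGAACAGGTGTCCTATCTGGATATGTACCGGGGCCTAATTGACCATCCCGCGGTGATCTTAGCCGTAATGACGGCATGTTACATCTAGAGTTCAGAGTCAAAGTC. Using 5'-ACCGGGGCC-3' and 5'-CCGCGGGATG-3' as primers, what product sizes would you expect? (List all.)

88 bp, 27 bp

The forward primer ACCGGGGCC matches the top strand at positions 76–84, 137–145.
The reverse primer's reverse complement is CATCCCGCGG, matching at positions 154–163.
Each forward site pairs with the reverse site to give a product ending at position 163: sizes 88, 27 bp.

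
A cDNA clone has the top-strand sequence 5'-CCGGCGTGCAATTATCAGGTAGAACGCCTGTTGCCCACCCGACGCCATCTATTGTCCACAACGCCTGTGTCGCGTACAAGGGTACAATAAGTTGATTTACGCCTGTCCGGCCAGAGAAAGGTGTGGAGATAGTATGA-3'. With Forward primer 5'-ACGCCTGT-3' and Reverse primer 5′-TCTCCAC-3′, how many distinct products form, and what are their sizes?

The forward primer ACGCCTGT matches the top strand at positions 24–31, 61–68, 99–106.
The reverse primer's reverse complement is GTGGAGA, matching at positions 123–129.
Each forward site pairs with the reverse site to give a product ending at position 129: sizes 106, 69, 31 bp.

Three products: 106 bp, 69 bp, 31 bp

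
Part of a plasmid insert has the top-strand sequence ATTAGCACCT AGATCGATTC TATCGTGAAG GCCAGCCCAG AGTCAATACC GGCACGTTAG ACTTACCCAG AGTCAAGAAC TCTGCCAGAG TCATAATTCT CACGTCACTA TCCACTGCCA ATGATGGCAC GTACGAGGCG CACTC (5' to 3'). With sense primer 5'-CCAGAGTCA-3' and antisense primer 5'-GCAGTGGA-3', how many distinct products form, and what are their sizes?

Three products: 82 bp, 52 bp, 34 bp

The forward primer CCAGAGTCA matches the top strand at positions 37–45, 67–75, 85–93.
The reverse primer's reverse complement is TCCACTGC, matching at positions 111–118.
Each forward site pairs with the reverse site to give a product ending at position 118: sizes 82, 52, 34 bp.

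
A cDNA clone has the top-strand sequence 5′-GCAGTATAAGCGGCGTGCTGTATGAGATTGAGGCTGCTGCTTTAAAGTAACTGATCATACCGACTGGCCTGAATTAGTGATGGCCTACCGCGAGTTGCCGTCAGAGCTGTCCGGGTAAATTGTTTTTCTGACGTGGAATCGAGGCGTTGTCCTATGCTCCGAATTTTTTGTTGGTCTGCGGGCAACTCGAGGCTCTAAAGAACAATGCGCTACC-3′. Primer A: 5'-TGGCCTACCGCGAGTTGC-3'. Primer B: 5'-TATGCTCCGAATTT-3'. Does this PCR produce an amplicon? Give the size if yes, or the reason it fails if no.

Primer A (TGGCCTACCGCGAGTTGC) matches the top strand at positions 81–98 (3' end points downstream).
Primer B (TATGCTCCGAATTT) also matches the top strand directly, at positions 153–166 — its reverse complement AAATTCGGAGCATA is not present.
Both primers anneal to the bottom strand with 3' ends pointing the same way, so neither can prime synthesis back toward the other.

No product — both primers anneal to the same strand and extend in the same direction.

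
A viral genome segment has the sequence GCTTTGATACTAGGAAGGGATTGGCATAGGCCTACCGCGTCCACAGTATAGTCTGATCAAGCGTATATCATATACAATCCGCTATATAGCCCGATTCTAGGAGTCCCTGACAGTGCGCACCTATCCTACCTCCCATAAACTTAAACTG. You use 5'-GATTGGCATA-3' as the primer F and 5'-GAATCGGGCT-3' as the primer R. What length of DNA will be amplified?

Forward primer GATTGGCATA is found on the top strand at positions 19–28.
The reverse primer's reverse complement is AGCCCGATTC, which matches the template at positions 88–97.
Product length = (reverse-primer end) − (forward-primer start) + 1 = 97 − 19 + 1 = 79 bp.

79 bp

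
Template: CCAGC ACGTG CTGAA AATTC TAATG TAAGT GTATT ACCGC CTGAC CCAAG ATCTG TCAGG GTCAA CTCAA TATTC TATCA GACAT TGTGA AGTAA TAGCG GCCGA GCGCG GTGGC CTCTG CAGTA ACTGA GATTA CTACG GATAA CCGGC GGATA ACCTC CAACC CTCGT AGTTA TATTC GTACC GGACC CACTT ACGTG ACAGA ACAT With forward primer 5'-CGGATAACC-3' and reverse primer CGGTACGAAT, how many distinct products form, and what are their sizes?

The forward primer CGGATAACC matches the top strand at positions 139–147, 150–158.
The reverse primer's reverse complement is ATTCGTACCG, matching at positions 177–186.
Each forward site pairs with the reverse site to give a product ending at position 186: sizes 48, 37 bp.

Two products: 48 bp, 37 bp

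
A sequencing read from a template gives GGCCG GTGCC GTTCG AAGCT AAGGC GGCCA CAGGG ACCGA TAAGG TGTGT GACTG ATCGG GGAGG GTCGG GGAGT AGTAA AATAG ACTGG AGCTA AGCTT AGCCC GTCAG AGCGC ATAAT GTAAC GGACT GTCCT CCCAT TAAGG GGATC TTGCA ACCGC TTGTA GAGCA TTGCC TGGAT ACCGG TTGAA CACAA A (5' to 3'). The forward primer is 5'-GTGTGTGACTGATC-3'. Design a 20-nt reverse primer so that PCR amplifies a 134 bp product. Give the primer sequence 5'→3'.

The forward primer binds at positions 45–58, so a 134 bp product ends at position 45 + 134 − 1 = 178.
The reverse primer anneals to the top strand over positions 159–178, i.e. to GCTTGTAGAGCATTGCCTGG.
Its sequence written 5'→3' is the reverse complement: CCAGGCAATGCTCTACAAGC.

5'-CCAGGCAATGCTCTACAAGC-3'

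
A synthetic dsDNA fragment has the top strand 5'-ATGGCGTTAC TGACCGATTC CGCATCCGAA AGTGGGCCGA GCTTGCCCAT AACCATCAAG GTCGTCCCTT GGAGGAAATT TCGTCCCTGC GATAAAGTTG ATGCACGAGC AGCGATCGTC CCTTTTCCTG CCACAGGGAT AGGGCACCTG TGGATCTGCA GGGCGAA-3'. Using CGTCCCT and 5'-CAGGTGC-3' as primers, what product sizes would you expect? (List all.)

The forward primer CGTCCCT matches the top strand at positions 63–69, 82–88, 117–123.
The reverse primer's reverse complement is GCACCTG, matching at positions 144–150.
Each forward site pairs with the reverse site to give a product ending at position 150: sizes 88, 69, 34 bp.

88 bp, 69 bp, 34 bp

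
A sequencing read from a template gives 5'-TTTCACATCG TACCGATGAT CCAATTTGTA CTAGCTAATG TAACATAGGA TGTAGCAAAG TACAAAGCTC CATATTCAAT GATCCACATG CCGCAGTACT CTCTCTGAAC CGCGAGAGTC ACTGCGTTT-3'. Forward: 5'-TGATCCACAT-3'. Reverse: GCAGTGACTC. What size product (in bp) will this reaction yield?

Forward primer TGATCCACAT is found on the top strand at positions 80–89.
Reverse complement of the reverse primer: GAGTCACTGC. This occurs on the top strand at positions 116–125.
Amplicon spans positions 80–125: 46 bp.

46 bp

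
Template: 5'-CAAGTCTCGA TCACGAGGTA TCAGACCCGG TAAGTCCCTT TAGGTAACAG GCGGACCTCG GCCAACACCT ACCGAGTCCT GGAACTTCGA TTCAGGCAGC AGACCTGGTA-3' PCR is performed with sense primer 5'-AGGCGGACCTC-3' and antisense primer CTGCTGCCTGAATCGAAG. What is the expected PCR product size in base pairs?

Scanning the template, AGGCGGACCTC occurs at positions 49–59; this primer anneals to the bottom strand there with its 3' end pointing downstream.
The reverse primer's reverse complement is CTTCGATTCAGGCAGCAG, which matches the template at positions 85–102.
Product length = (reverse-primer end) − (forward-primer start) + 1 = 102 − 49 + 1 = 54 bp.

54 bp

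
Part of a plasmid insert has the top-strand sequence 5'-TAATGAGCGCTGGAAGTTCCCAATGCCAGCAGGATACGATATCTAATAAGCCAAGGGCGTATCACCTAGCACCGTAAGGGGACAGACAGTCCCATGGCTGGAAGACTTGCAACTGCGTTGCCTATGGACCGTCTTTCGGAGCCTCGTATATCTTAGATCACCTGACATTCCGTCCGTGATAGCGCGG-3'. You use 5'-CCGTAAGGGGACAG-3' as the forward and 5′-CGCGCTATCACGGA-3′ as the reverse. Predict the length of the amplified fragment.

115 bp

Forward primer CCGTAAGGGGACAG is found on the top strand at positions 72–85.
Taking the reverse complement of CGCGCTATCACGGA gives TCCGTGATAGCGCG, found at positions 173–186 on the template; the primer anneals here to the top strand with its 3' end pointing upstream.
Amplicon spans positions 72–186: 115 bp.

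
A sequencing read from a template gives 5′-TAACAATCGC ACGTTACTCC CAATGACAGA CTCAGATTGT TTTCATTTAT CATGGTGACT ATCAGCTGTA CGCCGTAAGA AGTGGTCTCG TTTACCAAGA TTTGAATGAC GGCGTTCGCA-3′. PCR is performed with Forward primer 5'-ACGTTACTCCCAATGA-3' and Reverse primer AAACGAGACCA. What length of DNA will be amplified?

Scanning the template, ACGTTACTCCCAATGA occurs at positions 11–26; this primer anneals to the bottom strand there with its 3' end pointing downstream.
Reverse complement of the reverse primer: TGGTCTCGTTT. This occurs on the top strand at positions 83–93.
The product runs from position 11 to position 93, so its length is 93 − 11 + 1 = 83 bp.

83 bp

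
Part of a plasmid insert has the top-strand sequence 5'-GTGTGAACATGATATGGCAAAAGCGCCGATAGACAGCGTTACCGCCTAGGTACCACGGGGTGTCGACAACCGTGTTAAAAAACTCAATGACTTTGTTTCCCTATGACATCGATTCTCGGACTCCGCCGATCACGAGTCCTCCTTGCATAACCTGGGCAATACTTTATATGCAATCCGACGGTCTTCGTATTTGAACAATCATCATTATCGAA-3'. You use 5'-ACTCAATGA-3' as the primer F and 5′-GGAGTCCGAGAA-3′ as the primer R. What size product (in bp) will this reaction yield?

Scanning the template, ACTCAATGA occurs at positions 82–90; this primer anneals to the bottom strand there with its 3' end pointing downstream.
Taking the reverse complement of GGAGTCCGAGAA gives TTCTCGGACTCC, found at positions 113–124 on the template; the primer anneals here to the top strand with its 3' end pointing upstream.
Amplicon spans positions 82–124: 43 bp.

43 bp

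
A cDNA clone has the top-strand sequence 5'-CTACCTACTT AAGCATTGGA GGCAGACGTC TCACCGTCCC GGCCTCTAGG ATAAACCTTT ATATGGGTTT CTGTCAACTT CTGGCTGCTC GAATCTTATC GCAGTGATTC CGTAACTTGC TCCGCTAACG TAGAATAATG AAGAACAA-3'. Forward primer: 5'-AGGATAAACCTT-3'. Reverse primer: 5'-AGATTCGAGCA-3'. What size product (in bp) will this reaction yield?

Forward primer AGGATAAACCTT is found on the top strand at positions 48–59.
Reverse complement of the reverse primer: TGCTCGAATCT. This occurs on the top strand at positions 86–96.
Product length = (reverse-primer end) − (forward-primer start) + 1 = 96 − 48 + 1 = 49 bp.

49 bp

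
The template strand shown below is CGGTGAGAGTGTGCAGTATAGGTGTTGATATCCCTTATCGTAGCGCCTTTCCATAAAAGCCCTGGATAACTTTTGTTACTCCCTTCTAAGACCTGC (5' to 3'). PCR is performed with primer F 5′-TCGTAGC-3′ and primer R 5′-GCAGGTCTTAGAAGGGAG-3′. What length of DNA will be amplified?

Forward primer TCGTAGC is found on the top strand at positions 38–44.
Taking the reverse complement of GCAGGTCTTAGAAGGGAG gives CTCCCTTCTAAGACCTGC, found at positions 79–96 on the template; the primer anneals here to the top strand with its 3' end pointing upstream.
Amplicon spans positions 38–96: 59 bp.

59 bp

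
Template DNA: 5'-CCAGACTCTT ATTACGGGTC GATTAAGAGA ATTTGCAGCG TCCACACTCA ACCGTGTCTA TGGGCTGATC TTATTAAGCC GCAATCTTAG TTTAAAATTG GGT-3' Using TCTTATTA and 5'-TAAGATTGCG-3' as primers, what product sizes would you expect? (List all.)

The forward primer TCTTATTA matches the top strand at positions 7–14, 69–76.
The reverse primer's reverse complement is CGCAATCTTA, matching at positions 80–89.
Each forward site pairs with the reverse site to give a product ending at position 89: sizes 83, 21 bp.

83 bp, 21 bp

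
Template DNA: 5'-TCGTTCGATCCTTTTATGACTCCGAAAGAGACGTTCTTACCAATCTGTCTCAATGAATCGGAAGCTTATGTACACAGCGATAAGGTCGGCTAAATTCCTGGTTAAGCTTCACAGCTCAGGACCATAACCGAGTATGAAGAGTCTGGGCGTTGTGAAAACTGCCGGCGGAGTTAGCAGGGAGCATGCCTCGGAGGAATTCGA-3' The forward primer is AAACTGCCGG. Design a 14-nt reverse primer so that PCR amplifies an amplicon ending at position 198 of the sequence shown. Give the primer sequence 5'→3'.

5'-AATTCCTCCGAGGC-3'

The forward primer binds at positions 156–165; the product's 3' end on the top strand is position 198.
The reverse primer anneals to the top strand over positions 185–198, i.e. to GCCTCGGAGGAATT.
Its sequence written 5'→3' is the reverse complement: AATTCCTCCGAGGC.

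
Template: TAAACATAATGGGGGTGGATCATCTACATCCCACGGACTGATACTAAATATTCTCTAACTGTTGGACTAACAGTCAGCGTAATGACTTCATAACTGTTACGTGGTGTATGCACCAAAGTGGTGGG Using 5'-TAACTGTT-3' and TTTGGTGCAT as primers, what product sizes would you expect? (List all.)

62 bp, 27 bp

The forward primer TAACTGTT matches the top strand at positions 56–63, 91–98.
The reverse primer's reverse complement is ATGCACCAAA, matching at positions 108–117.
Each forward site pairs with the reverse site to give a product ending at position 117: sizes 62, 27 bp.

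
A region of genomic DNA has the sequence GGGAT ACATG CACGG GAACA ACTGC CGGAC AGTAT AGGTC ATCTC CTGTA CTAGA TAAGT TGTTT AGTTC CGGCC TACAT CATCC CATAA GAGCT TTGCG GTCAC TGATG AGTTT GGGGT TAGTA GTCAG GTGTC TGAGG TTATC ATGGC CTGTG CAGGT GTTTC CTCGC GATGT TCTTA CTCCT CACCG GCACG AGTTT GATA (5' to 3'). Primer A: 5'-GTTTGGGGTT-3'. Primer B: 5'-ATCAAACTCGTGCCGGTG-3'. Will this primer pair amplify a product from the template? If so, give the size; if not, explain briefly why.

Primer A (GTTTGGGGTT) matches the top strand at positions 112–121; it acts as a forward primer.
Primer B's reverse complement is CACCGGCACGAGTTTGAT, matching the top strand at positions 186–203; it acts as a reverse primer.
The 3' ends face each other across positions 112–203, giving a 92 bp product.

Yes — a 92 bp product.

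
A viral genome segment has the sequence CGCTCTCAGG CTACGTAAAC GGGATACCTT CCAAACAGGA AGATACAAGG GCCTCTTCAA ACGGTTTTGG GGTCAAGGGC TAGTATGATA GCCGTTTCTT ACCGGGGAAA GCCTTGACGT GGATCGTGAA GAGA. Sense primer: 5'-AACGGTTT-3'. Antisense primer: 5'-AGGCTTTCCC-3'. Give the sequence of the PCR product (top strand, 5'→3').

Forward primer AACGGTTT is found on the top strand at positions 60–67.
The reverse primer's reverse complement is GGGAAAGCCT, which matches the template at positions 105–114.
The product is the template from position 60 through 114 (55 bp).

5'-AACGGTTTTGGGGTCAAGGGCTAGTATGATAGCCGTTTCTTACCGGGGAAAGCCT-3'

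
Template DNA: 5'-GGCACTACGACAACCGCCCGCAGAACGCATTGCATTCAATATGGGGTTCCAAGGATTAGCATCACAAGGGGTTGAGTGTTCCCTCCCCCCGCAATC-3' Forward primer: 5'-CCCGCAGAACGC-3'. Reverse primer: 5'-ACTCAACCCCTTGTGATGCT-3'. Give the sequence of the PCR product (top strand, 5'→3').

Forward primer CCCGCAGAACGC is found on the top strand at positions 17–28.
The reverse primer's reverse complement is AGCATCACAAGGGGTTGAGT, which matches the template at positions 58–77.
The product is the template from position 17 through 77 (61 bp).

5'-CCCGCAGAACGCATTGCATTCAATATGGGGTTCCAAGGATTAGCATCACAAGGGGTTGAGT-3'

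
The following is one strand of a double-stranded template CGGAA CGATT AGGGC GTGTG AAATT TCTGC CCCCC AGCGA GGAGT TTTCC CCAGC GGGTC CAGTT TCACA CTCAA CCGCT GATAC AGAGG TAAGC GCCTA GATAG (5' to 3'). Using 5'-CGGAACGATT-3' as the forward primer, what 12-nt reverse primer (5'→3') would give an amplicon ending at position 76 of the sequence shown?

5'-GTTGAGTGTGAA-3'

The forward primer binds at positions 1–10; the product's 3' end on the top strand is position 76.
The reverse primer anneals to the top strand over positions 65–76, i.e. to TTCACACTCAAC.
Its sequence written 5'→3' is the reverse complement: GTTGAGTGTGAA.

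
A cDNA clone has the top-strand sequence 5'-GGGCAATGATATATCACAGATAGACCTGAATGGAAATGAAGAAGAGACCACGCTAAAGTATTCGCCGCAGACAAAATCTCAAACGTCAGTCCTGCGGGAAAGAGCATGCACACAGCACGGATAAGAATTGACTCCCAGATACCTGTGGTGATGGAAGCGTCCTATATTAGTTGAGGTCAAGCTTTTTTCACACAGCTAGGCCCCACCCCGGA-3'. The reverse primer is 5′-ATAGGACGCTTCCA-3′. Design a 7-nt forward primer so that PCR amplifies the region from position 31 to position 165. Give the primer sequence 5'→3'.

The reverse primer's reverse complement TGGAAGCGTCCTAT matches the template at positions 152–165; the product starts at position 31.
The forward primer is identical to the top strand over positions 31–37: TGGAAAT.

5'-TGGAAAT-3'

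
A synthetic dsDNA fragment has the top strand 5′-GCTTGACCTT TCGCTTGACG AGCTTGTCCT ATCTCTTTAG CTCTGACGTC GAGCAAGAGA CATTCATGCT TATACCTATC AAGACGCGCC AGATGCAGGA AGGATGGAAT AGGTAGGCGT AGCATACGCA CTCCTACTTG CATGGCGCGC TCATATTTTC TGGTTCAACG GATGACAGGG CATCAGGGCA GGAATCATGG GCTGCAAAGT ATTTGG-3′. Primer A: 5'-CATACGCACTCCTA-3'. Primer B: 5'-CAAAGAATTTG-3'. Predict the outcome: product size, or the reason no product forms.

No product — primer B has no binding site in the template.

Primer B (CAAAGAATTTG) does not match the top strand, and its reverse complement CAAATTCTTTG does not match either.
With no annealing site for primer B, no amplification occurs.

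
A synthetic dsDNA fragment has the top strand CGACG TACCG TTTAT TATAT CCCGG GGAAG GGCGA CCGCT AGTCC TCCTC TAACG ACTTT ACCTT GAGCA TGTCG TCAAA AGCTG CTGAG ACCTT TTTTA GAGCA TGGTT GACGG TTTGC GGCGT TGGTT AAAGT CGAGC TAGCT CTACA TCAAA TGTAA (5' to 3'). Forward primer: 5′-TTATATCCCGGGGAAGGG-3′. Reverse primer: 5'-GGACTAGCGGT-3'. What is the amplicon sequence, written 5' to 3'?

Scanning the template, TTATATCCCGGGGAAGGG occurs at positions 15–32; this primer anneals to the bottom strand there with its 3' end pointing downstream.
The reverse primer's reverse complement is ACCGCTAGTCC, which matches the template at positions 35–45.
The product is the template from position 15 through 45 (31 bp).

5'-TTATATCCCGGGGAAGGGCGACCGCTAGTCC-3'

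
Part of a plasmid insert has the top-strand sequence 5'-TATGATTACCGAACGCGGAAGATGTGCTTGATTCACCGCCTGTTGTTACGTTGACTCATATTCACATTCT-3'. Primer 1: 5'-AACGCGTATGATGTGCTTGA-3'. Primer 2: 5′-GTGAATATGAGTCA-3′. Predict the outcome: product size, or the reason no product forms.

Primer 1 (AACGCGTATGATGTGCTTGA) does not match the top strand, and its reverse complement TCAAGCACATCATACGCGTT does not match either.
With no annealing site for primer 1, no amplification occurs.

No product — primer 1 has no binding site in the template.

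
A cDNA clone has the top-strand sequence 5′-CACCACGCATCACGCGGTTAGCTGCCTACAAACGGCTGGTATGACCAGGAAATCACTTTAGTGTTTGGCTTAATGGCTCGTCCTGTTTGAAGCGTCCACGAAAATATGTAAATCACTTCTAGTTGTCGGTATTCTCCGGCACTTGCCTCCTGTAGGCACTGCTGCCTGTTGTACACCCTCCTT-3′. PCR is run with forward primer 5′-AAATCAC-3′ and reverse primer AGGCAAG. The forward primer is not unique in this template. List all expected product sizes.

99 bp, 39 bp

The forward primer AAATCAC matches the top strand at positions 50–56, 110–116.
The reverse primer's reverse complement is CTTGCCT, matching at positions 142–148.
Each forward site pairs with the reverse site to give a product ending at position 148: sizes 99, 39 bp.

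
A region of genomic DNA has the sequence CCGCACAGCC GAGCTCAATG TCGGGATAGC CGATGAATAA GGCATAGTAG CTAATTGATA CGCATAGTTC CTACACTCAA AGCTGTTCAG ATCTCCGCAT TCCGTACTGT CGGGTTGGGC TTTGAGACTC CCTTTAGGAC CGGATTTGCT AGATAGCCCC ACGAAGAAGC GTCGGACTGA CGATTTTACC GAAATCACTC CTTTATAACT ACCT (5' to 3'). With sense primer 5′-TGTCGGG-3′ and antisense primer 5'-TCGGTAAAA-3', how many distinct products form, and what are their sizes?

The forward primer TGTCGGG matches the top strand at positions 19–25, 108–114.
The reverse primer's reverse complement is TTTTACCGA, matching at positions 184–192.
Each forward site pairs with the reverse site to give a product ending at position 192: sizes 174, 85 bp.

Two products: 174 bp, 85 bp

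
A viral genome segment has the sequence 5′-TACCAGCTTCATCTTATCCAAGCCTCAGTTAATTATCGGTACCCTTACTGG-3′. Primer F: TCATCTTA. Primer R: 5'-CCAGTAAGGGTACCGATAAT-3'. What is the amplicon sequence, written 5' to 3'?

5'-TCATCTTATCCAAGCCTCAGTTAATTATCGGTACCCTTACTGG-3'

The forward primer matches the template at positions 9–16.
Taking the reverse complement of CCAGTAAGGGTACCGATAAT gives ATTATCGGTACCCTTACTGG, found at positions 32–51 on the template; the primer anneals here to the top strand with its 3' end pointing upstream.
The product is the template from position 9 through 51 (43 bp).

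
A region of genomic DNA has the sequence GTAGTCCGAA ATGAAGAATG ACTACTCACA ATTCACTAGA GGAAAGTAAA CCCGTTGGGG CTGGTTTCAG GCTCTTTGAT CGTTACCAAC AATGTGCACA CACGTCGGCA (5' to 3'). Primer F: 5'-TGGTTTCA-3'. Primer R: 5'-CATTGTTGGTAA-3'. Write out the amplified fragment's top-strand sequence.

Scanning the template, TGGTTTCA occurs at positions 62–69; this primer anneals to the bottom strand there with its 3' end pointing downstream.
Reverse complement of the reverse primer: TTACCAACAATG. This occurs on the top strand at positions 83–94.
The product is the template from position 62 through 94 (33 bp).

5'-TGGTTTCAGGCTCTTTGATCGTTACCAACAATG-3'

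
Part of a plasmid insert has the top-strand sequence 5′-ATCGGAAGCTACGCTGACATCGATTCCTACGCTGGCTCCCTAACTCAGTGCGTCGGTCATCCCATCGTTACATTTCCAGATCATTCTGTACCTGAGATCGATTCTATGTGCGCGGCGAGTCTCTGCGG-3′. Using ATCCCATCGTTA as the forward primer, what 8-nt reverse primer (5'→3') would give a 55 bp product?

5'-GCGCACAT-3'

The forward primer binds at positions 59–70, so a 55 bp product ends at position 59 + 55 − 1 = 113.
The reverse primer anneals to the top strand over positions 106–113, i.e. to ATGTGCGC.
Its sequence written 5'→3' is the reverse complement: GCGCACAT.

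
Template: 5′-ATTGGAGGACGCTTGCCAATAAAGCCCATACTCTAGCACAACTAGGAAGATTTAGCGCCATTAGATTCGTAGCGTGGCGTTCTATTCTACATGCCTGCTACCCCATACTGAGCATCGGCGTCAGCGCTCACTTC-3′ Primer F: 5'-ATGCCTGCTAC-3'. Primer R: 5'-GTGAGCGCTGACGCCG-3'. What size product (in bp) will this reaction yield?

41 bp

Scanning the template, ATGCCTGCTAC occurs at positions 91–101; this primer anneals to the bottom strand there with its 3' end pointing downstream.
Taking the reverse complement of GTGAGCGCTGACGCCG gives CGGCGTCAGCGCTCAC, found at positions 116–131 on the template; the primer anneals here to the top strand with its 3' end pointing upstream.
The product runs from position 91 to position 131, so its length is 131 − 91 + 1 = 41 bp.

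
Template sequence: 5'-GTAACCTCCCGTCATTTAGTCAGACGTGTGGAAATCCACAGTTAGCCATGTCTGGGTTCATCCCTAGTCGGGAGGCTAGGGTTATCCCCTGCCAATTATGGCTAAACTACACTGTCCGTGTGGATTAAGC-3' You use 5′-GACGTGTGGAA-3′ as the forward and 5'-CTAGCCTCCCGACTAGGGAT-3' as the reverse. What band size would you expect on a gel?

57 bp

The forward primer matches the template at positions 23–33.
Taking the reverse complement of CTAGCCTCCCGACTAGGGAT gives ATCCCTAGTCGGGAGGCTAG, found at positions 60–79 on the template; the primer anneals here to the top strand with its 3' end pointing upstream.
The product runs from position 23 to position 79, so its length is 79 − 23 + 1 = 57 bp.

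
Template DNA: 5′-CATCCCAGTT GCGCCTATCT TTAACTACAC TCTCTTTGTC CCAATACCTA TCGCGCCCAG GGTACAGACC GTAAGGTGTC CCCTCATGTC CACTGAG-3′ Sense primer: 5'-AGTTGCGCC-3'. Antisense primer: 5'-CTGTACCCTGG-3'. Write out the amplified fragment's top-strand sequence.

5'-AGTTGCGCCTATCTTTAACTACACTCTCTTTGTCCCAATACCTATCGCGCCCAGGGTACAG-3'

Scanning the template, AGTTGCGCC occurs at positions 7–15; this primer anneals to the bottom strand there with its 3' end pointing downstream.
Reverse complement of the reverse primer: CCAGGGTACAG. This occurs on the top strand at positions 57–67.
The product is the template from position 7 through 67 (61 bp).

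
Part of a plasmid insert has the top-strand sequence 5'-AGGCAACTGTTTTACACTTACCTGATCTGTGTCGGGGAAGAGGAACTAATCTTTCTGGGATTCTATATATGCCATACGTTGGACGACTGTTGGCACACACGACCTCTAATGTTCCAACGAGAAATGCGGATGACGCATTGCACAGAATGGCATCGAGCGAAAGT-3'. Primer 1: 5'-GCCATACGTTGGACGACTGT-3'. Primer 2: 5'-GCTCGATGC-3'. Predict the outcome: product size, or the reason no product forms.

Primer 1 (GCCATACGTTGGACGACTGT) matches the top strand at positions 71–90; it acts as a forward primer.
Primer 2's reverse complement is GCATCGAGC, matching the top strand at positions 150–158; it acts as a reverse primer.
The 3' ends face each other across positions 71–158, giving an 88 bp product.

Yes — an 88 bp product.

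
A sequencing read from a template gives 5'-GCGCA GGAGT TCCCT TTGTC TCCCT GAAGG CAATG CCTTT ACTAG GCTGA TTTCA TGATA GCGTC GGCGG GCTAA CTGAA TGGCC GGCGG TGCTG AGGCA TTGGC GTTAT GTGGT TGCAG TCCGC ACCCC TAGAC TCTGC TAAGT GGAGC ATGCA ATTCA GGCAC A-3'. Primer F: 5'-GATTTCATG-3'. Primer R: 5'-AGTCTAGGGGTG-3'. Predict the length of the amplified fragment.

Scanning the template, GATTTCATG occurs at positions 49–57; this primer anneals to the bottom strand there with its 3' end pointing downstream.
Taking the reverse complement of AGTCTAGGGGTG gives CACCCCTAGACT, found at positions 125–136 on the template; the primer anneals here to the top strand with its 3' end pointing upstream.
Amplicon spans positions 49–136: 88 bp.

88 bp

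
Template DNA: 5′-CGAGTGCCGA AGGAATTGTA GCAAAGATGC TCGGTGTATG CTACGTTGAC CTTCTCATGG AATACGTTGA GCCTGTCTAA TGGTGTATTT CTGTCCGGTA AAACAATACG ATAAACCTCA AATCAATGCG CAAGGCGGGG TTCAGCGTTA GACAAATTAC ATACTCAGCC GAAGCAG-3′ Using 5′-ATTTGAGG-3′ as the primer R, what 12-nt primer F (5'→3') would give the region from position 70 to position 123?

5'-AGCCTGTCTAAT-3'

The reverse primer's reverse complement CCTCAAAT matches the template at positions 116–123; the product starts at position 70.
The forward primer is identical to the top strand over positions 70–81: AGCCTGTCTAAT.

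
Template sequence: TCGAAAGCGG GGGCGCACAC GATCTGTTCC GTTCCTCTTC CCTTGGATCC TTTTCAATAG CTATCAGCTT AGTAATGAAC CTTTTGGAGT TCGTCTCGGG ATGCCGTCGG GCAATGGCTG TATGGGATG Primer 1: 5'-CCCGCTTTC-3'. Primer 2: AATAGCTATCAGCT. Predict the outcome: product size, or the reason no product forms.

Primer 1 (CCCGCTTTC) has reverse complement GAAAGCGGG, which matches the top strand at positions 3–11; primer 1 anneals to the top strand there with its 3' end pointing upstream toward position 3.
Primer 2 (AATAGCTATCAGCT) matches the top strand directly at positions 56–69; it anneals to the bottom strand with its 3' end pointing downstream toward position 69.
The 3' ends diverge (primer 1 extends toward position 1, primer 2 toward position 129), so the primers never converge on a shared product.

No product — the primers' 3' ends point away from each other.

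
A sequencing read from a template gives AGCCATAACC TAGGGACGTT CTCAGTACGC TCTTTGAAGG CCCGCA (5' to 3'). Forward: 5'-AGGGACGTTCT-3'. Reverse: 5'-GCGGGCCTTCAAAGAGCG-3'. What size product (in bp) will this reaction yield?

34 bp

Scanning the template, AGGGACGTTCT occurs at positions 12–22; this primer anneals to the bottom strand there with its 3' end pointing downstream.
Taking the reverse complement of GCGGGCCTTCAAAGAGCG gives CGCTCTTTGAAGGCCCGC, found at positions 28–45 on the template; the primer anneals here to the top strand with its 3' end pointing upstream.
Product length = (reverse-primer end) − (forward-primer start) + 1 = 45 − 12 + 1 = 34 bp.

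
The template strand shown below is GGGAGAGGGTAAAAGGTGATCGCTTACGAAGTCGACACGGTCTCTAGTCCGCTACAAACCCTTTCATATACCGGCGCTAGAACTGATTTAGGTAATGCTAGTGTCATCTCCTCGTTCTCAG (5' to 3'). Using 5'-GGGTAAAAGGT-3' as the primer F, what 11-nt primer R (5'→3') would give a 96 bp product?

The forward primer binds at positions 7–17, so a 96 bp product ends at position 7 + 96 − 1 = 102.
The reverse primer anneals to the top strand over positions 92–102, i.e. to GTAATGCTAGT.
Its sequence written 5'→3' is the reverse complement: ACTAGCATTAC.

5'-ACTAGCATTAC-3'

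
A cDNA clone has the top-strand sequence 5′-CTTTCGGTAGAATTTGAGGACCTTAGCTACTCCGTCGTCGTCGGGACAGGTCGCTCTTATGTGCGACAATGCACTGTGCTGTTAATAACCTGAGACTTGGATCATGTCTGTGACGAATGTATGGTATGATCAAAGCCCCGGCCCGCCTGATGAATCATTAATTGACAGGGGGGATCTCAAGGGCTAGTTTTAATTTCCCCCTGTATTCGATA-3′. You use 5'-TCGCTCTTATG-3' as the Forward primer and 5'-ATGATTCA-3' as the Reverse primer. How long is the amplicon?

Scanning the template, TCGCTCTTATG occurs at positions 51–61; this primer anneals to the bottom strand there with its 3' end pointing downstream.
Taking the reverse complement of ATGATTCA gives TGAATCAT, found at positions 151–158 on the template; the primer anneals here to the top strand with its 3' end pointing upstream.
The product runs from position 51 to position 158, so its length is 158 − 51 + 1 = 108 bp.

108 bp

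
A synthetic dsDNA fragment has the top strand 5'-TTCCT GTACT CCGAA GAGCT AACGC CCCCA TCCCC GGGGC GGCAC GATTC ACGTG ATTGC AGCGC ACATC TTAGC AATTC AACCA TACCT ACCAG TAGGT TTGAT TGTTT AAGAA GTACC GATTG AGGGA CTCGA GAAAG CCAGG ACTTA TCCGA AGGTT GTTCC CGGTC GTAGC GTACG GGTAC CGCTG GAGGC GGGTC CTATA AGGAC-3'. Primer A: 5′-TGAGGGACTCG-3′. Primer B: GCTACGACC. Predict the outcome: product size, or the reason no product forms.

Primer A (TGAGGGACTCG) matches the top strand at positions 124–134; it acts as a forward primer.
Primer B's reverse complement is GGTCGTAGC, matching the top strand at positions 167–175; it acts as a reverse primer.
The 3' ends face each other across positions 124–175, giving a 52 bp product.

Yes — a 52 bp product.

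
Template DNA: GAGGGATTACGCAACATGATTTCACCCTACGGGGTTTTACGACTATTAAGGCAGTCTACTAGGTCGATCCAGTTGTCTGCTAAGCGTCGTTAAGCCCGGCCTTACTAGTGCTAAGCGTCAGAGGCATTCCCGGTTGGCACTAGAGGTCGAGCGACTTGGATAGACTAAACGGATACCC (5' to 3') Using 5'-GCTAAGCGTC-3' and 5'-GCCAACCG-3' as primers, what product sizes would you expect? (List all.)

60 bp, 29 bp

The forward primer GCTAAGCGTC matches the top strand at positions 79–88, 110–119.
The reverse primer's reverse complement is CGGTTGGC, matching at positions 131–138.
Each forward site pairs with the reverse site to give a product ending at position 138: sizes 60, 29 bp.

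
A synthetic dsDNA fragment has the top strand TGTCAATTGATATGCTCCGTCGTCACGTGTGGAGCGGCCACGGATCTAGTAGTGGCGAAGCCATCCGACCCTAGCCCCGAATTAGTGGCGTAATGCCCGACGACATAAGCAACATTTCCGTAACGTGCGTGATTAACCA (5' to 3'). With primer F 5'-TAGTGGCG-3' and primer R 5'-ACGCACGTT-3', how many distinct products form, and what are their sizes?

The forward primer TAGTGGCG matches the top strand at positions 50–57, 83–90.
The reverse primer's reverse complement is AACGTGCGT, matching at positions 122–130.
Each forward site pairs with the reverse site to give a product ending at position 130: sizes 81, 48 bp.

Two products: 81 bp, 48 bp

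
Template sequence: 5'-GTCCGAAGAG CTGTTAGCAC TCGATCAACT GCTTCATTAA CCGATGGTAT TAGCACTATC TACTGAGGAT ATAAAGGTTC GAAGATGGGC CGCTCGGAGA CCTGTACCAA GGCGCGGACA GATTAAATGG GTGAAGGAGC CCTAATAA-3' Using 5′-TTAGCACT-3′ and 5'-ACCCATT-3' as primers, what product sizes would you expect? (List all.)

The forward primer TTAGCACT matches the top strand at positions 14–21, 50–57.
The reverse primer's reverse complement is AATGGGT, matching at positions 126–132.
Each forward site pairs with the reverse site to give a product ending at position 132: sizes 119, 83 bp.

119 bp, 83 bp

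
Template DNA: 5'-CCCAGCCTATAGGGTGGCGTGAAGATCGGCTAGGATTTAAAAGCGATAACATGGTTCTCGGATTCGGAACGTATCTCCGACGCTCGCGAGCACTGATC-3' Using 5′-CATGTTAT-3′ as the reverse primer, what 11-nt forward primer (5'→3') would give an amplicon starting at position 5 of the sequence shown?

The reverse primer's reverse complement ATAACATG matches the template at positions 46–53; the product starts at position 5.
The forward primer is identical to the top strand over positions 5–15: GCCTATAGGGT.

5'-GCCTATAGGGT-3'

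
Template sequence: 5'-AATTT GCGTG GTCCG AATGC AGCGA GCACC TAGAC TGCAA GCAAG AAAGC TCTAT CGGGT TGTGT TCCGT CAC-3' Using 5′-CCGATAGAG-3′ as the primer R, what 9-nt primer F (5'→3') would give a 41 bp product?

5'-TGCAGCGAG-3'

The reverse primer's reverse complement CTCTATCGG matches the template at positions 50–58, so the product ends at position 58.
A 41 bp product then starts at position 58 − 41 + 1 = 18.
The forward primer is identical to the top strand there: TGCAGCGAG.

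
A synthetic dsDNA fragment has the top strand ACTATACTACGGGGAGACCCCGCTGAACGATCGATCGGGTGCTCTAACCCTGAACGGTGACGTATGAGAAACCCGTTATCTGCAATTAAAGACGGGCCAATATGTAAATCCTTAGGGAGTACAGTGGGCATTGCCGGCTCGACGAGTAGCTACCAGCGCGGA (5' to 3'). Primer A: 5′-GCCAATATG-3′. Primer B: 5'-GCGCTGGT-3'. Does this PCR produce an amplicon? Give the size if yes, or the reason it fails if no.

Primer A (GCCAATATG) matches the top strand at positions 96–104; it acts as a forward primer.
Primer B's reverse complement is ACCAGCGC, matching the top strand at positions 152–159; it acts as a reverse primer.
The 3' ends face each other across positions 96–159, giving a 64 bp product.

Yes — a 64 bp product.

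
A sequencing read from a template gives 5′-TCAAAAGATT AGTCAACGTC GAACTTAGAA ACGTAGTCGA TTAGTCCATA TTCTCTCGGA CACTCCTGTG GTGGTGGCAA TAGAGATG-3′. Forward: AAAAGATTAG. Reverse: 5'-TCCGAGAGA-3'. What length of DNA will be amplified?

Forward primer AAAAGATTAG is found on the top strand at positions 3–12.
Reverse complement of the reverse primer: TCTCTCGGA. This occurs on the top strand at positions 52–60.
Amplicon spans positions 3–60: 58 bp.

58 bp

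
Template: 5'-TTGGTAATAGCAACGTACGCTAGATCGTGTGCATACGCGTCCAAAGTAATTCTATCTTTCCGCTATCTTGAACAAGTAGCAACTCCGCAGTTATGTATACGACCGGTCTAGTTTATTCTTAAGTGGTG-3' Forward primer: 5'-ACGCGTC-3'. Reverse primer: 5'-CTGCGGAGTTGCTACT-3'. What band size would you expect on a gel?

The forward primer matches the template at positions 35–41.
Reverse complement of the reverse primer: AGTAGCAACTCCGCAG. This occurs on the top strand at positions 75–90.
The product runs from position 35 to position 90, so its length is 90 − 35 + 1 = 56 bp.

56 bp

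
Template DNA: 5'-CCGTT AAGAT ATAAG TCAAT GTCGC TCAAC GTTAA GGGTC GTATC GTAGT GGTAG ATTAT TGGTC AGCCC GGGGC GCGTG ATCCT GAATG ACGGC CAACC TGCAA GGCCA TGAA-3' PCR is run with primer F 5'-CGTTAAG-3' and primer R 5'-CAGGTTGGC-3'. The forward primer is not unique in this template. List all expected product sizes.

101 bp, 73 bp

The forward primer CGTTAAG matches the top strand at positions 2–8, 30–36.
The reverse primer's reverse complement is GCCAACCTG, matching at positions 94–102.
Each forward site pairs with the reverse site to give a product ending at position 102: sizes 101, 73 bp.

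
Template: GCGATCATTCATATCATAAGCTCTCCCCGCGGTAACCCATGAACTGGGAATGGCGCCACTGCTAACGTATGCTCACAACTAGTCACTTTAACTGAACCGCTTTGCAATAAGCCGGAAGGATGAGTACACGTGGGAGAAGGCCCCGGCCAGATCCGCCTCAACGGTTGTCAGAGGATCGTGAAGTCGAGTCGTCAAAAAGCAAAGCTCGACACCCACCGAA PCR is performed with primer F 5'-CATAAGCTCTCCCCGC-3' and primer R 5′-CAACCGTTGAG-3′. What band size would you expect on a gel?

Forward primer CATAAGCTCTCCCCGC is found on the top strand at positions 15–30.
The reverse primer's reverse complement is CTCAACGGTTG, which matches the template at positions 157–167.
Product length = (reverse-primer end) − (forward-primer start) + 1 = 167 − 15 + 1 = 153 bp.

153 bp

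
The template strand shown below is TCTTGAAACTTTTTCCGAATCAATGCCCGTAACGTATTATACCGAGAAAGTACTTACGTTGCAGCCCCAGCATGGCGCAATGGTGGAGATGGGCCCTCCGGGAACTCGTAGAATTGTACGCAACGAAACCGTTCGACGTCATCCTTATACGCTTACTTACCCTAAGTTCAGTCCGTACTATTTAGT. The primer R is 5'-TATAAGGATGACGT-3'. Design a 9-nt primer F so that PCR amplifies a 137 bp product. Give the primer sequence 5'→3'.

The reverse primer's reverse complement ACGTCATCCTTATA matches the template at positions 136–149, so the product ends at position 149.
A 137 bp product then starts at position 149 − 137 + 1 = 13.
The forward primer is identical to the top strand there: TTCCGAATC.

5'-TTCCGAATC-3'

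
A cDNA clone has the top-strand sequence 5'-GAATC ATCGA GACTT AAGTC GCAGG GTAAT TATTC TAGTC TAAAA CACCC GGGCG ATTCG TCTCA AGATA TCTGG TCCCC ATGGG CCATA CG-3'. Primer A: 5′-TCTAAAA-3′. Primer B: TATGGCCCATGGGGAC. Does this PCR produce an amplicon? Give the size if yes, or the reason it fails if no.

Primer A (TCTAAAA) matches the top strand at positions 39–45; it acts as a forward primer.
Primer B's reverse complement is GTCCCCATGGGCCATA, matching the top strand at positions 75–90; it acts as a reverse primer.
The 3' ends face each other across positions 39–90, giving a 52 bp product.

Yes — a 52 bp product.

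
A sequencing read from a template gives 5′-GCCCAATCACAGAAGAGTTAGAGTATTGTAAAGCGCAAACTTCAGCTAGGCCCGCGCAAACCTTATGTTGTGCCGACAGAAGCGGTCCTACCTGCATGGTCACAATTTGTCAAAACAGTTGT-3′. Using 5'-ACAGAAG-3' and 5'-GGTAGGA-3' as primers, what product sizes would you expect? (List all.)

The forward primer ACAGAAG matches the top strand at positions 9–15, 76–82.
The reverse primer's reverse complement is TCCTACC, matching at positions 86–92.
Each forward site pairs with the reverse site to give a product ending at position 92: sizes 84, 17 bp.

84 bp, 17 bp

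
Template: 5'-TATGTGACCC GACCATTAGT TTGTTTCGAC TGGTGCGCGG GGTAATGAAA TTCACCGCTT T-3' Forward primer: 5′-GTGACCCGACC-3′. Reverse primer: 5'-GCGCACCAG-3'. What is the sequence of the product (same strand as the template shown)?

5'-GTGACCCGACCATTAGTTTGTTTCGACTGGTGCGC-3'

The forward primer matches the template at positions 4–14.
Taking the reverse complement of GCGCACCAG gives CTGGTGCGC, found at positions 30–38 on the template; the primer anneals here to the top strand with its 3' end pointing upstream.
The product is the template from position 4 through 38 (35 bp).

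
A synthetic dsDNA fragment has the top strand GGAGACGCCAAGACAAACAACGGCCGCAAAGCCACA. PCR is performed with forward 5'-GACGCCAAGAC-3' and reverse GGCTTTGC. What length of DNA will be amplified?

30 bp

Scanning the template, GACGCCAAGAC occurs at positions 4–14; this primer anneals to the bottom strand there with its 3' end pointing downstream.
Taking the reverse complement of GGCTTTGC gives GCAAAGCC, found at positions 26–33 on the template; the primer anneals here to the top strand with its 3' end pointing upstream.
The product runs from position 4 to position 33, so its length is 33 − 4 + 1 = 30 bp.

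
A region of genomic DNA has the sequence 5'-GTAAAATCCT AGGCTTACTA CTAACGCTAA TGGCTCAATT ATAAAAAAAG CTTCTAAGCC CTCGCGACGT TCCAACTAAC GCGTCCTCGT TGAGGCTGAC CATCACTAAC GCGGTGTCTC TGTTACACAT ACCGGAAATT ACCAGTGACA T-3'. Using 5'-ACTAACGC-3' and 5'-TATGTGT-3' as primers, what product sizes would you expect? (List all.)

112 bp, 57 bp, 27 bp

The forward primer ACTAACGC matches the top strand at positions 20–27, 75–82, 105–112.
The reverse primer's reverse complement is ACACATA, matching at positions 125–131.
Each forward site pairs with the reverse site to give a product ending at position 131: sizes 112, 57, 27 bp.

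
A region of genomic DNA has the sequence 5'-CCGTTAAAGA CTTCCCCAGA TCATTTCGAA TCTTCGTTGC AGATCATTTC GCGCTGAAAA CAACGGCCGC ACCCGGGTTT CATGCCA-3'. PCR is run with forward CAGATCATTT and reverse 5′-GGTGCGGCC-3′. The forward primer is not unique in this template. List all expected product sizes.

57 bp, 34 bp

The forward primer CAGATCATTT matches the top strand at positions 17–26, 40–49.
The reverse primer's reverse complement is GGCCGCACC, matching at positions 65–73.
Each forward site pairs with the reverse site to give a product ending at position 73: sizes 57, 34 bp.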